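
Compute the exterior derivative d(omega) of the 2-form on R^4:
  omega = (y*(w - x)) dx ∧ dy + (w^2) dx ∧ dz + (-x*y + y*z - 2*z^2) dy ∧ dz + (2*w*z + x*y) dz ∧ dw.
d(omega) = (y) dx ∧ dy ∧ dw + (2*w + y) dx ∧ dz ∧ dw + (-y) dx ∧ dy ∧ dz + (x) dy ∧ dz ∧ dw

For a 2-form omega = sum_{i<j} g_{ij} dx_i ∧ dx_j, the exterior derivative is
  d(omega) = sum_{i<j} d(g_{ij}) ∧ dx_i ∧ dx_j = sum_{i<j, k} (∂g_{ij}/∂x_k) dx_k ∧ dx_i ∧ dx_j.
Expand each term, using dx_k ∧ dx_i ∧ dx_j = sgn(permutation) dx_{(a)} ∧ dx_{(b)} ∧ dx_{(c)} with (a < b < c) sorted:
  d(y*(w - x)) includes (∂/∂w)(y*(w - x)) dw = (y) dw, which multiplied by dx ∧ dy gives (y) dx ∧ dy ∧ dw
  d(w^2) includes (∂/∂w)(w^2) dw = (2*w) dw, which multiplied by dx ∧ dz gives (2*w) dx ∧ dz ∧ dw
  d(-x*y + y*z - 2*z^2) includes (∂/∂x)(-x*y + y*z - 2*z^2) dx = (-y) dx, which multiplied by dy ∧ dz gives (-y) dx ∧ dy ∧ dz
  d(2*w*z + x*y) includes (∂/∂x)(2*w*z + x*y) dx = (y) dx, which multiplied by dz ∧ dw gives (y) dx ∧ dz ∧ dw
  d(2*w*z + x*y) includes (∂/∂y)(2*w*z + x*y) dy = (x) dy, which multiplied by dz ∧ dw gives (x) dy ∧ dz ∧ dw
Collecting like 3-forms: d(omega) = (y) dx ∧ dy ∧ dw + (2*w + y) dx ∧ dz ∧ dw + (-y) dx ∧ dy ∧ dz + (x) dy ∧ dz ∧ dw.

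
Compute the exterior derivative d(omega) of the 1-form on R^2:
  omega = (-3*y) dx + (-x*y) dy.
d(omega) = (3 - y) dx ∧ dy

For a 1-form omega = sum_i f_i dx_i, the exterior derivative is
  d(omega) = sum_{i < j} (∂f_j/∂x_i - ∂f_i/∂x_j) dx_i ∧ dx_j.
  coefficient of dx ∧ dy: ∂f_2/∂x - ∂f_1/∂y = ∂(-x*y)/∂x - ∂(-3*y)/∂y = 3 - y
Assembling: d(omega) = (3 - y) dx ∧ dy.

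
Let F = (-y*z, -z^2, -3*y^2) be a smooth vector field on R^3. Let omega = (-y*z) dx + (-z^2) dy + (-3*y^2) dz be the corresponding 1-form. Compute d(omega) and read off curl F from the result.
d(omega) = (-6*y + 2*z) dy ∧ dz + (-y) dz ∧ dx + (z) dx ∧ dy; curl F = (-6*y + 2*z, -y, z)

d omega = sum_{i<j} (∂f_j/∂x_i - ∂f_i/∂x_j) dx_i ∧ dx_j. Under the identification (dy ∧ dz, dz ∧ dx, dx ∧ dy) ↔ (e_x, e_y, e_z), the coefficients are exactly the components of curl F. Compute:
  ∂R/∂y - ∂Q/∂z = (-6*y) - (-2*z) = -6*y + 2*z
  ∂P/∂z - ∂R/∂x = (-y) - (0) = -y
  ∂Q/∂x - ∂P/∂y = (0) - (-z) = z.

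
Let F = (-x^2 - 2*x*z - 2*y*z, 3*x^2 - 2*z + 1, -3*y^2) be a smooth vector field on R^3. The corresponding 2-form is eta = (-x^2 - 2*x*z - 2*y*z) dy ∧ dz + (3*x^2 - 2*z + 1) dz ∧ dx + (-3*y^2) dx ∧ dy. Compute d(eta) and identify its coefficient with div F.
d(eta) = (-2*x - 2*z) dx ∧ dy ∧ dz; div F = -2*x - 2*z

For a 2-form in R^3 of the form above, applying d gives a 3-form with coefficient ∂P/∂x + ∂Q/∂y + ∂R/∂z:
  ∂P/∂x = -2*x - 2*z
  ∂Q/∂y = 0
  ∂R/∂z = 0
Sum = -2*x - 2*z, which is exactly div F.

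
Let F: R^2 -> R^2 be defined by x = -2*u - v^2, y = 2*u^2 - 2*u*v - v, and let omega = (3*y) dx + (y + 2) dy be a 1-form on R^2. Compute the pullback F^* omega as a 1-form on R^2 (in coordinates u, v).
F^* omega = (8*u^3 - 12*u^2*v - 12*u^2 + 4*u*v^2 + 8*u*v + 8*u + 2*v^2 + 2*v) du + (-4*u^3 - 8*u^2*v - 2*u^2 + 12*u*v^2 + 4*u*v - 4*u + 6*v^2 + v - 2) dv

Using F^*(f dg) = (f ∘ F) d(g ∘ F), substitute each coordinate x_i by F_i(u, v) in f_i, and replace dx_i by d F_i = (∂F_i/∂u) du + (∂F_i/∂v) dv.
  For the x component: f_1(F) = 6*u^2 - 6*u*v - 3*v; d F_1 = (-2) du + (-2*v) dv
  For the y component: f_2(F) = 2*u^2 - 2*u*v - v + 2; d F_2 = (4*u - 2*v) du + (-2*u - 1) dv
Combining and collecting du, dv coefficients:
  coeff of du: 8*u^3 - 12*u^2*v - 12*u^2 + 4*u*v^2 + 8*u*v + 8*u + 2*v^2 + 2*v
  coeff of dv: -4*u^3 - 8*u^2*v - 2*u^2 + 12*u*v^2 + 4*u*v - 4*u + 6*v^2 + v - 2
F^* omega = (8*u^3 - 12*u^2*v - 12*u^2 + 4*u*v^2 + 8*u*v + 8*u + 2*v^2 + 2*v) du + (-4*u^3 - 8*u^2*v - 2*u^2 + 12*u*v^2 + 4*u*v - 4*u + 6*v^2 + v - 2) dv.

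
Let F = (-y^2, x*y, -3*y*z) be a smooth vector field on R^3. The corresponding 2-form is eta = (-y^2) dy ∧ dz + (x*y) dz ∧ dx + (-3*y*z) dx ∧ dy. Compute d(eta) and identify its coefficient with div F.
d(eta) = (x - 3*y) dx ∧ dy ∧ dz; div F = x - 3*y

For a 2-form in R^3 of the form above, applying d gives a 3-form with coefficient ∂P/∂x + ∂Q/∂y + ∂R/∂z:
  ∂P/∂x = 0
  ∂Q/∂y = x
  ∂R/∂z = -3*y
Sum = x - 3*y, which is exactly div F.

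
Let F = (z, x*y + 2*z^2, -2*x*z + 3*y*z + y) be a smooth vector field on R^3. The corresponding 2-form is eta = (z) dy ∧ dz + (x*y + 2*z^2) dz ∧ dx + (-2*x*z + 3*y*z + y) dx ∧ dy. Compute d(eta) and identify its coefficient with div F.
d(eta) = (-x + 3*y) dx ∧ dy ∧ dz; div F = -x + 3*y

For a 2-form in R^3 of the form above, applying d gives a 3-form with coefficient ∂P/∂x + ∂Q/∂y + ∂R/∂z:
  ∂P/∂x = 0
  ∂Q/∂y = x
  ∂R/∂z = -2*x + 3*y
Sum = -x + 3*y, which is exactly div F.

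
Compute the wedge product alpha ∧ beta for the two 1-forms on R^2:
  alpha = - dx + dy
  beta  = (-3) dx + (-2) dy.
alpha ∧ beta = (5) dx ∧ dy

Distribute the wedge, using dx_i ∧ dx_j = -dx_j ∧ dx_i and dx_i ∧ dx_i = 0. For each pair (i, j) with i < j, the coefficient of dx_i ∧ dx_j in alpha ∧ beta is (alpha_i * beta_j - alpha_j * beta_i). Collecting: alpha ∧ beta = (5) dx ∧ dy.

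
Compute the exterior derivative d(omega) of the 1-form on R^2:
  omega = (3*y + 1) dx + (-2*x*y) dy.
d(omega) = (-2*y - 3) dx ∧ dy

For a 1-form omega = sum_i f_i dx_i, the exterior derivative is
  d(omega) = sum_{i < j} (∂f_j/∂x_i - ∂f_i/∂x_j) dx_i ∧ dx_j.
  coefficient of dx ∧ dy: ∂f_2/∂x - ∂f_1/∂y = ∂(-2*x*y)/∂x - ∂(3*y + 1)/∂y = -2*y - 3
Assembling: d(omega) = (-2*y - 3) dx ∧ dy.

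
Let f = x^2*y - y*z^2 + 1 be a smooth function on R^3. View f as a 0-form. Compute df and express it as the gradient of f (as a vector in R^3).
df = (2*x*y) dx + (x^2 - z^2) dy + (-2*y*z) dz; grad f = (2*x*y, x^2 - z^2, -2*y*z)

For a 0-form f, d f = (∂f/∂x) dx + (∂f/∂y) dy + (∂f/∂z) dz. The components of the vector representation are exactly the entries of grad f in Cartesian coordinates:
  ∂f/∂x = 2*x*y
  ∂f/∂y = x^2 - z^2
  ∂f/∂z = -2*y*z.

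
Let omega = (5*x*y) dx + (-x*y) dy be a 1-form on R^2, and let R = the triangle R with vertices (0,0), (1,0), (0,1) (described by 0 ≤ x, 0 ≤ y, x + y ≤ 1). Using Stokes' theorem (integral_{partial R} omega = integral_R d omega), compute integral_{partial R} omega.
integral_(partial R) omega = -1

Stokes: integral_partial_R omega = integral_R d omega with d omega = (∂Q/∂x - ∂P/∂y) dx ∧ dy.
  ∂Q/∂x = -y
  ∂P/∂y = 5*x
  integrand = ∂Q/∂x - ∂P/∂y = -5*x - y.
Integrating over R: integral_0^1 integral_0^{1-x} (-5*x - y) dy dx = -1.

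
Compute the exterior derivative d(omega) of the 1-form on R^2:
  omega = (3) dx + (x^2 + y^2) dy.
d(omega) = (2*x) dx ∧ dy

For a 1-form omega = sum_i f_i dx_i, the exterior derivative is
  d(omega) = sum_{i < j} (∂f_j/∂x_i - ∂f_i/∂x_j) dx_i ∧ dx_j.
  coefficient of dx ∧ dy: ∂f_2/∂x - ∂f_1/∂y = ∂(x^2 + y^2)/∂x - ∂(3)/∂y = 2*x
Assembling: d(omega) = (2*x) dx ∧ dy.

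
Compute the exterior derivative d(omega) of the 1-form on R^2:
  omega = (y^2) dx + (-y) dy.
d(omega) = (-2*y) dx ∧ dy

For a 1-form omega = sum_i f_i dx_i, the exterior derivative is
  d(omega) = sum_{i < j} (∂f_j/∂x_i - ∂f_i/∂x_j) dx_i ∧ dx_j.
  coefficient of dx ∧ dy: ∂f_2/∂x - ∂f_1/∂y = ∂(-y)/∂x - ∂(y^2)/∂y = -2*y
Assembling: d(omega) = (-2*y) dx ∧ dy.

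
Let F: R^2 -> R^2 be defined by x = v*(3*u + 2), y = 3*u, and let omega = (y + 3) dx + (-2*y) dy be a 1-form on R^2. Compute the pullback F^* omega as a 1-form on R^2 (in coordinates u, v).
F^* omega = (9*u*v - 18*u + 9*v) du + (9*u^2 + 15*u + 6) dv

Using F^*(f dg) = (f ∘ F) d(g ∘ F), substitute each coordinate x_i by F_i(u, v) in f_i, and replace dx_i by d F_i = (∂F_i/∂u) du + (∂F_i/∂v) dv.
  For the x component: f_1(F) = 3*u + 3; d F_1 = (3*v) du + (3*u + 2) dv
  For the y component: f_2(F) = -6*u; d F_2 = (3) du + (0) dv
Combining and collecting du, dv coefficients:
  coeff of du: 9*u*v - 18*u + 9*v
  coeff of dv: 9*u^2 + 15*u + 6
F^* omega = (9*u*v - 18*u + 9*v) du + (9*u^2 + 15*u + 6) dv.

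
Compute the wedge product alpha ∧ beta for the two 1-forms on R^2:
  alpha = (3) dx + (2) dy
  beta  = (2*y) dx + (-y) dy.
alpha ∧ beta = (-7*y) dx ∧ dy

Distribute the wedge, using dx_i ∧ dx_j = -dx_j ∧ dx_i and dx_i ∧ dx_i = 0. For each pair (i, j) with i < j, the coefficient of dx_i ∧ dx_j in alpha ∧ beta is (alpha_i * beta_j - alpha_j * beta_i). Collecting: alpha ∧ beta = (-7*y) dx ∧ dy.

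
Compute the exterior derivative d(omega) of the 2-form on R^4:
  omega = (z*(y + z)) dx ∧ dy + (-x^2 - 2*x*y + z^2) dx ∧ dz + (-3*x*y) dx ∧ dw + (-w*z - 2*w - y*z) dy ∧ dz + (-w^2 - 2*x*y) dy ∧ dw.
d(omega) = (2*x + y + 2*z) dx ∧ dy ∧ dz + (3*x - 2*y) dx ∧ dy ∧ dw + (-z - 2) dy ∧ dz ∧ dw

For a 2-form omega = sum_{i<j} g_{ij} dx_i ∧ dx_j, the exterior derivative is
  d(omega) = sum_{i<j} d(g_{ij}) ∧ dx_i ∧ dx_j = sum_{i<j, k} (∂g_{ij}/∂x_k) dx_k ∧ dx_i ∧ dx_j.
Expand each term, using dx_k ∧ dx_i ∧ dx_j = sgn(permutation) dx_{(a)} ∧ dx_{(b)} ∧ dx_{(c)} with (a < b < c) sorted:
  d(z*(y + z)) includes (∂/∂z)(z*(y + z)) dz = (y + 2*z) dz, which multiplied by dx ∧ dy gives (y + 2*z) dx ∧ dy ∧ dz
  d(-x^2 - 2*x*y + z^2) includes (∂/∂y)(-x^2 - 2*x*y + z^2) dy = (-2*x) dy, which multiplied by dx ∧ dz gives (2*x) dx ∧ dy ∧ dz
  d(-3*x*y) includes (∂/∂y)(-3*x*y) dy = (-3*x) dy, which multiplied by dx ∧ dw gives (3*x) dx ∧ dy ∧ dw
  d(-w*z - 2*w - y*z) includes (∂/∂w)(-w*z - 2*w - y*z) dw = (-z - 2) dw, which multiplied by dy ∧ dz gives (-z - 2) dy ∧ dz ∧ dw
  d(-w^2 - 2*x*y) includes (∂/∂x)(-w^2 - 2*x*y) dx = (-2*y) dx, which multiplied by dy ∧ dw gives (-2*y) dx ∧ dy ∧ dw
Collecting like 3-forms: d(omega) = (2*x + y + 2*z) dx ∧ dy ∧ dz + (3*x - 2*y) dx ∧ dy ∧ dw + (-z - 2) dy ∧ dz ∧ dw.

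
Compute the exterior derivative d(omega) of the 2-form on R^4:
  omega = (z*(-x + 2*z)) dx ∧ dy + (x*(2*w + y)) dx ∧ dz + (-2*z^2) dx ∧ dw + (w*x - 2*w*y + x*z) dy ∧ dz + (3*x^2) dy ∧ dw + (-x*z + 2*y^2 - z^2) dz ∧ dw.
d(omega) = (w - 2*x + 5*z) dx ∧ dy ∧ dz + (2*x + 3*z) dx ∧ dz ∧ dw + (x + 2*y) dy ∧ dz ∧ dw + (6*x) dx ∧ dy ∧ dw

For a 2-form omega = sum_{i<j} g_{ij} dx_i ∧ dx_j, the exterior derivative is
  d(omega) = sum_{i<j} d(g_{ij}) ∧ dx_i ∧ dx_j = sum_{i<j, k} (∂g_{ij}/∂x_k) dx_k ∧ dx_i ∧ dx_j.
Expand each term, using dx_k ∧ dx_i ∧ dx_j = sgn(permutation) dx_{(a)} ∧ dx_{(b)} ∧ dx_{(c)} with (a < b < c) sorted:
  d(z*(-x + 2*z)) includes (∂/∂z)(z*(-x + 2*z)) dz = (-x + 4*z) dz, which multiplied by dx ∧ dy gives (-x + 4*z) dx ∧ dy ∧ dz
  d(x*(2*w + y)) includes (∂/∂y)(x*(2*w + y)) dy = (x) dy, which multiplied by dx ∧ dz gives (-x) dx ∧ dy ∧ dz
  d(x*(2*w + y)) includes (∂/∂w)(x*(2*w + y)) dw = (2*x) dw, which multiplied by dx ∧ dz gives (2*x) dx ∧ dz ∧ dw
  d(-2*z^2) includes (∂/∂z)(-2*z^2) dz = (-4*z) dz, which multiplied by dx ∧ dw gives (4*z) dx ∧ dz ∧ dw
  d(w*x - 2*w*y + x*z) includes (∂/∂x)(w*x - 2*w*y + x*z) dx = (w + z) dx, which multiplied by dy ∧ dz gives (w + z) dx ∧ dy ∧ dz
  d(w*x - 2*w*y + x*z) includes (∂/∂w)(w*x - 2*w*y + x*z) dw = (x - 2*y) dw, which multiplied by dy ∧ dz gives (x - 2*y) dy ∧ dz ∧ dw
  d(3*x^2) includes (∂/∂x)(3*x^2) dx = (6*x) dx, which multiplied by dy ∧ dw gives (6*x) dx ∧ dy ∧ dw
  d(-x*z + 2*y^2 - z^2) includes (∂/∂x)(-x*z + 2*y^2 - z^2) dx = (-z) dx, which multiplied by dz ∧ dw gives (-z) dx ∧ dz ∧ dw
  d(-x*z + 2*y^2 - z^2) includes (∂/∂y)(-x*z + 2*y^2 - z^2) dy = (4*y) dy, which multiplied by dz ∧ dw gives (4*y) dy ∧ dz ∧ dw
Collecting like 3-forms: d(omega) = (w - 2*x + 5*z) dx ∧ dy ∧ dz + (2*x + 3*z) dx ∧ dz ∧ dw + (x + 2*y) dy ∧ dz ∧ dw + (6*x) dx ∧ dy ∧ dw.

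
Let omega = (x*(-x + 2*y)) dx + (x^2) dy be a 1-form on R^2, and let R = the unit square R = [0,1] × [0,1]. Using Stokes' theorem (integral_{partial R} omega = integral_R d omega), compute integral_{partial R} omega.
integral_(partial R) omega = 0

Stokes: integral_partial_R omega = integral_R d omega with d omega = (∂Q/∂x - ∂P/∂y) dx ∧ dy.
  ∂Q/∂x = 2*x
  ∂P/∂y = 2*x
  integrand = ∂Q/∂x - ∂P/∂y = 0.
Integrating over R: integral_0^1 integral_0^1 (0) dx dy = 0.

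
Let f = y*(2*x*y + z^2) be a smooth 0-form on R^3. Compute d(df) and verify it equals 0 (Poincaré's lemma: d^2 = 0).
d(df) = 0

Step 1: df = sum_i (∂f/∂x_i) dx_i = (2*y^2) dx + (4*x*y + z^2) dy + (2*y*z) dz.
Step 2: Apply d again. Using the 1-form formula, the coefficient of dx ∧ dy in d(df) is ∂^2 f/∂x ∂y - ∂^2 f/∂y ∂x = (4*y) - (4*y) = 0 (equality of mixed partials for smooth f).
Similarly for dx ∧ dz and dy ∧ dz — all coefficients vanish. So d(df) = 0.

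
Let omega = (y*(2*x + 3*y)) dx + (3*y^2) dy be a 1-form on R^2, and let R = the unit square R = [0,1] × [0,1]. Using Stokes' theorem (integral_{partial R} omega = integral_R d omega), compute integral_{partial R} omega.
integral_(partial R) omega = -4

Stokes: integral_partial_R omega = integral_R d omega with d omega = (∂Q/∂x - ∂P/∂y) dx ∧ dy.
  ∂Q/∂x = 0
  ∂P/∂y = 2*x + 6*y
  integrand = ∂Q/∂x - ∂P/∂y = -2*x - 6*y.
Integrating over R: integral_0^1 integral_0^1 (-2*x - 6*y) dx dy = -4.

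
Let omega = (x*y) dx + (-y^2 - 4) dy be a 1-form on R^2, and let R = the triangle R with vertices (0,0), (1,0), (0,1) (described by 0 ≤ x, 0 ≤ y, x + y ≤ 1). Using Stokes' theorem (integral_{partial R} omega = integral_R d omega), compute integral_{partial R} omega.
integral_(partial R) omega = -1/6

Stokes: integral_partial_R omega = integral_R d omega with d omega = (∂Q/∂x - ∂P/∂y) dx ∧ dy.
  ∂Q/∂x = 0
  ∂P/∂y = x
  integrand = ∂Q/∂x - ∂P/∂y = -x.
Integrating over R: integral_0^1 integral_0^{1-x} (-x) dy dx = -1/6.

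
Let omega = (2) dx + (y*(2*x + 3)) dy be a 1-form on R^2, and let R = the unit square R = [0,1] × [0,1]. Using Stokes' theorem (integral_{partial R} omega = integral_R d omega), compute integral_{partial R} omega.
integral_(partial R) omega = 1

Stokes: integral_partial_R omega = integral_R d omega with d omega = (∂Q/∂x - ∂P/∂y) dx ∧ dy.
  ∂Q/∂x = 2*y
  ∂P/∂y = 0
  integrand = ∂Q/∂x - ∂P/∂y = 2*y.
Integrating over R: integral_0^1 integral_0^1 (2*y) dx dy = 1.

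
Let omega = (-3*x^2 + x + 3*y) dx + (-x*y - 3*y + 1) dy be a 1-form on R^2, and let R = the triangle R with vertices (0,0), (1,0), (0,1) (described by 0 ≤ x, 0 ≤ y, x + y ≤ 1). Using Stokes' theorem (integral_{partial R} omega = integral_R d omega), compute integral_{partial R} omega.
integral_(partial R) omega = -5/3

Stokes: integral_partial_R omega = integral_R d omega with d omega = (∂Q/∂x - ∂P/∂y) dx ∧ dy.
  ∂Q/∂x = -y
  ∂P/∂y = 3
  integrand = ∂Q/∂x - ∂P/∂y = -y - 3.
Integrating over R: integral_0^1 integral_0^{1-x} (-y - 3) dy dx = -5/3.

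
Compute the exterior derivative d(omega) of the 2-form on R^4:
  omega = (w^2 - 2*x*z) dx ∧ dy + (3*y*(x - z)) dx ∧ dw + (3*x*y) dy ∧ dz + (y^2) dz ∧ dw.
d(omega) = (-2*x + 3*y) dx ∧ dy ∧ dz + (2*w - 3*x + 3*z) dx ∧ dy ∧ dw + (3*y) dx ∧ dz ∧ dw + (2*y) dy ∧ dz ∧ dw

For a 2-form omega = sum_{i<j} g_{ij} dx_i ∧ dx_j, the exterior derivative is
  d(omega) = sum_{i<j} d(g_{ij}) ∧ dx_i ∧ dx_j = sum_{i<j, k} (∂g_{ij}/∂x_k) dx_k ∧ dx_i ∧ dx_j.
Expand each term, using dx_k ∧ dx_i ∧ dx_j = sgn(permutation) dx_{(a)} ∧ dx_{(b)} ∧ dx_{(c)} with (a < b < c) sorted:
  d(w^2 - 2*x*z) includes (∂/∂z)(w^2 - 2*x*z) dz = (-2*x) dz, which multiplied by dx ∧ dy gives (-2*x) dx ∧ dy ∧ dz
  d(w^2 - 2*x*z) includes (∂/∂w)(w^2 - 2*x*z) dw = (2*w) dw, which multiplied by dx ∧ dy gives (2*w) dx ∧ dy ∧ dw
  d(3*y*(x - z)) includes (∂/∂y)(3*y*(x - z)) dy = (3*x - 3*z) dy, which multiplied by dx ∧ dw gives (-3*x + 3*z) dx ∧ dy ∧ dw
  d(3*y*(x - z)) includes (∂/∂z)(3*y*(x - z)) dz = (-3*y) dz, which multiplied by dx ∧ dw gives (3*y) dx ∧ dz ∧ dw
  d(3*x*y) includes (∂/∂x)(3*x*y) dx = (3*y) dx, which multiplied by dy ∧ dz gives (3*y) dx ∧ dy ∧ dz
  d(y^2) includes (∂/∂y)(y^2) dy = (2*y) dy, which multiplied by dz ∧ dw gives (2*y) dy ∧ dz ∧ dw
Collecting like 3-forms: d(omega) = (-2*x + 3*y) dx ∧ dy ∧ dz + (2*w - 3*x + 3*z) dx ∧ dy ∧ dw + (3*y) dx ∧ dz ∧ dw + (2*y) dy ∧ dz ∧ dw.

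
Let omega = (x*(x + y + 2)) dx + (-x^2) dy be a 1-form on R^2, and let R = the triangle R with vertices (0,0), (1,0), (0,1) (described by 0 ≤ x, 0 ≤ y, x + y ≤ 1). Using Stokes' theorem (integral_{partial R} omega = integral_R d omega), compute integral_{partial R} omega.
integral_(partial R) omega = -1/2

Stokes: integral_partial_R omega = integral_R d omega with d omega = (∂Q/∂x - ∂P/∂y) dx ∧ dy.
  ∂Q/∂x = -2*x
  ∂P/∂y = x
  integrand = ∂Q/∂x - ∂P/∂y = -3*x.
Integrating over R: integral_0^1 integral_0^{1-x} (-3*x) dy dx = -1/2.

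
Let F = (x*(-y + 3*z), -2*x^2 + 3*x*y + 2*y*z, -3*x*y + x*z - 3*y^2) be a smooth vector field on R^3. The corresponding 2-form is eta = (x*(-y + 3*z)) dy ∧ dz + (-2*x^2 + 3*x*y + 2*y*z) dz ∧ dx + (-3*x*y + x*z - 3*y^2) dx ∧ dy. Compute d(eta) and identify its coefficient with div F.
d(eta) = (4*x - y + 5*z) dx ∧ dy ∧ dz; div F = 4*x - y + 5*z

For a 2-form in R^3 of the form above, applying d gives a 3-form with coefficient ∂P/∂x + ∂Q/∂y + ∂R/∂z:
  ∂P/∂x = -y + 3*z
  ∂Q/∂y = 3*x + 2*z
  ∂R/∂z = x
Sum = 4*x - y + 5*z, which is exactly div F.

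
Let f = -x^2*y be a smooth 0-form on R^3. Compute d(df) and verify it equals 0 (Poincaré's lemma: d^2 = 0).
d(df) = 0

Step 1: df = sum_i (∂f/∂x_i) dx_i = (-2*x*y) dx + (-x^2) dy + (0) dz.
Step 2: Apply d again. Using the 1-form formula, the coefficient of dx ∧ dy in d(df) is ∂^2 f/∂x ∂y - ∂^2 f/∂y ∂x = (-2*x) - (-2*x) = 0 (equality of mixed partials for smooth f).
Similarly for dx ∧ dz and dy ∧ dz — all coefficients vanish. So d(df) = 0.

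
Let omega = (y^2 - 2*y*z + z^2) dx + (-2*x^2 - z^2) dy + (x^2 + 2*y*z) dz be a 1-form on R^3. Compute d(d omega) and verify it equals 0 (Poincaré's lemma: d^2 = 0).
d(d omega) = 0

Step 1: d omega = sum_{i<j} (∂f_j/∂x_i - ∂f_i/∂x_j) dx_i ∧ dx_j:
  coeff of dx ∧ dy: -4*x - 2*y + 2*z
  coeff of dx ∧ dz: 2*x + 2*y - 2*z
  coeff of dy ∧ dz: 4*z
Step 2: Apply d again to each 2-form coefficient. The only possible 3-form in R^3 is dx ∧ dy ∧ dz, with coefficient
  ∂(coeff of dy∧dz)/∂x - ∂(coeff of dx∧dz)/∂y + ∂(coeff of dx∧dy)/∂z
  = ∂/∂x (4*z) - ∂/∂y (2*x + 2*y - 2*z) + ∂/∂z (-4*x - 2*y + 2*z).
Each of these terms simplifies to sums of mixed partials that cancel in pairs. The result is 0 (by equality of mixed partials for smooth functions — Schwarz / Clairaut).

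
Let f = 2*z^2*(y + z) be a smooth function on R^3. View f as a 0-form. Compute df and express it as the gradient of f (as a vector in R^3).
df = (0) dx + (2*z^2) dy + (2*z*(2*y + 3*z)) dz; grad f = (0, 2*z^2, 2*z*(2*y + 3*z))

For a 0-form f, d f = (∂f/∂x) dx + (∂f/∂y) dy + (∂f/∂z) dz. The components of the vector representation are exactly the entries of grad f in Cartesian coordinates:
  ∂f/∂x = 0
  ∂f/∂y = 2*z^2
  ∂f/∂z = 2*z*(2*y + 3*z).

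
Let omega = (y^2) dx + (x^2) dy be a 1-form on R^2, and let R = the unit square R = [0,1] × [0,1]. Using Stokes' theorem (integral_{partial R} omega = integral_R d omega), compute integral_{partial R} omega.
integral_(partial R) omega = 0

Stokes: integral_partial_R omega = integral_R d omega with d omega = (∂Q/∂x - ∂P/∂y) dx ∧ dy.
  ∂Q/∂x = 2*x
  ∂P/∂y = 2*y
  integrand = ∂Q/∂x - ∂P/∂y = 2*x - 2*y.
Integrating over R: integral_0^1 integral_0^1 (2*x - 2*y) dx dy = 0.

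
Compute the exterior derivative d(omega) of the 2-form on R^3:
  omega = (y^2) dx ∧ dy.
d(omega) = 0

For a 2-form omega = sum_{i<j} g_{ij} dx_i ∧ dx_j, the exterior derivative is
  d(omega) = sum_{i<j} d(g_{ij}) ∧ dx_i ∧ dx_j = sum_{i<j, k} (∂g_{ij}/∂x_k) dx_k ∧ dx_i ∧ dx_j.
Expand each term, using dx_k ∧ dx_i ∧ dx_j = sgn(permutation) dx_{(a)} ∧ dx_{(b)} ∧ dx_{(c)} with (a < b < c) sorted:

Collecting like 3-forms: d(omega) = 0.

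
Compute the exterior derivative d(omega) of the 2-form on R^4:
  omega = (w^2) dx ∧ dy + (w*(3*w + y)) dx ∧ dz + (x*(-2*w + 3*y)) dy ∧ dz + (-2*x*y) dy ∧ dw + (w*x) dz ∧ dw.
d(omega) = (2*w - 2*y) dx ∧ dy ∧ dw + (-3*w + 3*y) dx ∧ dy ∧ dz + (7*w + y) dx ∧ dz ∧ dw + (-2*x) dy ∧ dz ∧ dw

For a 2-form omega = sum_{i<j} g_{ij} dx_i ∧ dx_j, the exterior derivative is
  d(omega) = sum_{i<j} d(g_{ij}) ∧ dx_i ∧ dx_j = sum_{i<j, k} (∂g_{ij}/∂x_k) dx_k ∧ dx_i ∧ dx_j.
Expand each term, using dx_k ∧ dx_i ∧ dx_j = sgn(permutation) dx_{(a)} ∧ dx_{(b)} ∧ dx_{(c)} with (a < b < c) sorted:
  d(w^2) includes (∂/∂w)(w^2) dw = (2*w) dw, which multiplied by dx ∧ dy gives (2*w) dx ∧ dy ∧ dw
  d(w*(3*w + y)) includes (∂/∂y)(w*(3*w + y)) dy = (w) dy, which multiplied by dx ∧ dz gives (-w) dx ∧ dy ∧ dz
  d(w*(3*w + y)) includes (∂/∂w)(w*(3*w + y)) dw = (6*w + y) dw, which multiplied by dx ∧ dz gives (6*w + y) dx ∧ dz ∧ dw
  d(x*(-2*w + 3*y)) includes (∂/∂x)(x*(-2*w + 3*y)) dx = (-2*w + 3*y) dx, which multiplied by dy ∧ dz gives (-2*w + 3*y) dx ∧ dy ∧ dz
  d(x*(-2*w + 3*y)) includes (∂/∂w)(x*(-2*w + 3*y)) dw = (-2*x) dw, which multiplied by dy ∧ dz gives (-2*x) dy ∧ dz ∧ dw
  d(-2*x*y) includes (∂/∂x)(-2*x*y) dx = (-2*y) dx, which multiplied by dy ∧ dw gives (-2*y) dx ∧ dy ∧ dw
  d(w*x) includes (∂/∂x)(w*x) dx = (w) dx, which multiplied by dz ∧ dw gives (w) dx ∧ dz ∧ dw
Collecting like 3-forms: d(omega) = (2*w - 2*y) dx ∧ dy ∧ dw + (-3*w + 3*y) dx ∧ dy ∧ dz + (7*w + y) dx ∧ dz ∧ dw + (-2*x) dy ∧ dz ∧ dw.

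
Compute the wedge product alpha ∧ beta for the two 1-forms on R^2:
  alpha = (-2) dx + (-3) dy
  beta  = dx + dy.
alpha ∧ beta = (1) dx ∧ dy

Distribute the wedge, using dx_i ∧ dx_j = -dx_j ∧ dx_i and dx_i ∧ dx_i = 0. For each pair (i, j) with i < j, the coefficient of dx_i ∧ dx_j in alpha ∧ beta is (alpha_i * beta_j - alpha_j * beta_i). Collecting: alpha ∧ beta = (1) dx ∧ dy.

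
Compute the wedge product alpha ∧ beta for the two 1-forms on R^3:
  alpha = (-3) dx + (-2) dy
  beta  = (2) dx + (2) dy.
alpha ∧ beta = (-2) dx ∧ dy

Distribute the wedge, using dx_i ∧ dx_j = -dx_j ∧ dx_i and dx_i ∧ dx_i = 0. For each pair (i, j) with i < j, the coefficient of dx_i ∧ dx_j in alpha ∧ beta is (alpha_i * beta_j - alpha_j * beta_i). Collecting: alpha ∧ beta = (-2) dx ∧ dy.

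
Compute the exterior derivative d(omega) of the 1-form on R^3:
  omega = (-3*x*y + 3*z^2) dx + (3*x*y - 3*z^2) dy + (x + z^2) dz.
d(omega) = (3*x + 3*y) dx ∧ dy + (1 - 6*z) dx ∧ dz + (6*z) dy ∧ dz

For a 1-form omega = sum_i f_i dx_i, the exterior derivative is
  d(omega) = sum_{i < j} (∂f_j/∂x_i - ∂f_i/∂x_j) dx_i ∧ dx_j.
  coefficient of dx ∧ dy: ∂f_2/∂x - ∂f_1/∂y = ∂(3*x*y - 3*z^2)/∂x - ∂(-3*x*y + 3*z^2)/∂y = 3*x + 3*y
  coefficient of dx ∧ dz: ∂f_3/∂x - ∂f_1/∂z = ∂(x + z^2)/∂x - ∂(-3*x*y + 3*z^2)/∂z = 1 - 6*z
  coefficient of dy ∧ dz: ∂f_3/∂y - ∂f_2/∂z = ∂(x + z^2)/∂y - ∂(3*x*y - 3*z^2)/∂z = 6*z
Assembling: d(omega) = (3*x + 3*y) dx ∧ dy + (1 - 6*z) dx ∧ dz + (6*z) dy ∧ dz.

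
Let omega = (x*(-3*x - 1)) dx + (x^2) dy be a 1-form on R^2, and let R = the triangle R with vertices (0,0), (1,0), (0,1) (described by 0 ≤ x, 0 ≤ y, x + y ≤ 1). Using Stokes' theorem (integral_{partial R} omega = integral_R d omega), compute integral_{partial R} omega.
integral_(partial R) omega = 1/3

Stokes: integral_partial_R omega = integral_R d omega with d omega = (∂Q/∂x - ∂P/∂y) dx ∧ dy.
  ∂Q/∂x = 2*x
  ∂P/∂y = 0
  integrand = ∂Q/∂x - ∂P/∂y = 2*x.
Integrating over R: integral_0^1 integral_0^{1-x} (2*x) dy dx = 1/3.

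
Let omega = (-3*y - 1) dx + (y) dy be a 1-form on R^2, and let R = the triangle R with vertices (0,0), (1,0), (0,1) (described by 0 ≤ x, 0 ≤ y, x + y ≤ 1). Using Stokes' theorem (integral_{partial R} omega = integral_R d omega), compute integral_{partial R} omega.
integral_(partial R) omega = 3/2

Stokes: integral_partial_R omega = integral_R d omega with d omega = (∂Q/∂x - ∂P/∂y) dx ∧ dy.
  ∂Q/∂x = 0
  ∂P/∂y = -3
  integrand = ∂Q/∂x - ∂P/∂y = 3.
Integrating over R: integral_0^1 integral_0^{1-x} (3) dy dx = 3/2.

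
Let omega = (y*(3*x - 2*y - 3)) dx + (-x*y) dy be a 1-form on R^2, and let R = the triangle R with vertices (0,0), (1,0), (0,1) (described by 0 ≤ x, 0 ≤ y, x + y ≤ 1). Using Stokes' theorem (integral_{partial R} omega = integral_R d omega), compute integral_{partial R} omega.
integral_(partial R) omega = 3/2

Stokes: integral_partial_R omega = integral_R d omega with d omega = (∂Q/∂x - ∂P/∂y) dx ∧ dy.
  ∂Q/∂x = -y
  ∂P/∂y = 3*x - 4*y - 3
  integrand = ∂Q/∂x - ∂P/∂y = -3*x + 3*y + 3.
Integrating over R: integral_0^1 integral_0^{1-x} (-3*x + 3*y + 3) dy dx = 3/2.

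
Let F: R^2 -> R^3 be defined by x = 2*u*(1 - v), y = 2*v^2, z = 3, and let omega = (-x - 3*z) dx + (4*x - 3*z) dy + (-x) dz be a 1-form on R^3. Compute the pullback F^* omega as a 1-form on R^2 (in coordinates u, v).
F^* omega = (-4*u*v^2 + 8*u*v - 4*u + 18*v - 18) du + (-4*u^2*v + 4*u^2 - 32*u*v^2 + 32*u*v + 18*u - 36*v) dv

Using F^*(f dg) = (f ∘ F) d(g ∘ F), substitute each coordinate x_i by F_i(u, v) in f_i, and replace dx_i by d F_i = (∂F_i/∂u) du + (∂F_i/∂v) dv.
  For the x component: f_1(F) = 2*u*v - 2*u - 9; d F_1 = (2 - 2*v) du + (-2*u) dv
  For the y component: f_2(F) = -8*u*v + 8*u - 9; d F_2 = (0) du + (4*v) dv
  For the z component: f_3(F) = 2*u*(v - 1); d F_3 = (0) du + (0) dv
Combining and collecting du, dv coefficients:
  coeff of du: -4*u*v^2 + 8*u*v - 4*u + 18*v - 18
  coeff of dv: -4*u^2*v + 4*u^2 - 32*u*v^2 + 32*u*v + 18*u - 36*v
F^* omega = (-4*u*v^2 + 8*u*v - 4*u + 18*v - 18) du + (-4*u^2*v + 4*u^2 - 32*u*v^2 + 32*u*v + 18*u - 36*v) dv.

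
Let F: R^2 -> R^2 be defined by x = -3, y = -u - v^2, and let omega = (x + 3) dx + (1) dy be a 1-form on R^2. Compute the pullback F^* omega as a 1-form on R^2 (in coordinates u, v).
F^* omega = (-1) du + (-2*v) dv

Using F^*(f dg) = (f ∘ F) d(g ∘ F), substitute each coordinate x_i by F_i(u, v) in f_i, and replace dx_i by d F_i = (∂F_i/∂u) du + (∂F_i/∂v) dv.
  For the x component: f_1(F) = 0; d F_1 = (0) du + (0) dv
  For the y component: f_2(F) = 1; d F_2 = (-1) du + (-2*v) dv
Combining and collecting du, dv coefficients:
  coeff of du: -1
  coeff of dv: -2*v
F^* omega = (-1) du + (-2*v) dv.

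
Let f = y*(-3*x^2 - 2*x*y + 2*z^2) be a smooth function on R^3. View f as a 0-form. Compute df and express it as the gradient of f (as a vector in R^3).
df = (2*y*(-3*x - y)) dx + (-3*x^2 - 4*x*y + 2*z^2) dy + (4*y*z) dz; grad f = (2*y*(-3*x - y), -3*x^2 - 4*x*y + 2*z^2, 4*y*z)

For a 0-form f, d f = (∂f/∂x) dx + (∂f/∂y) dy + (∂f/∂z) dz. The components of the vector representation are exactly the entries of grad f in Cartesian coordinates:
  ∂f/∂x = 2*y*(-3*x - y)
  ∂f/∂y = -3*x^2 - 4*x*y + 2*z^2
  ∂f/∂z = 4*y*z.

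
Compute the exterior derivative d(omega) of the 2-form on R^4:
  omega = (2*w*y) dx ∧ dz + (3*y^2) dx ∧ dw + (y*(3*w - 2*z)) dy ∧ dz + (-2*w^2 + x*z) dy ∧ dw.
d(omega) = (-2*w) dx ∧ dy ∧ dz + (2*y) dx ∧ dz ∧ dw + (-6*y + z) dx ∧ dy ∧ dw + (-x + 3*y) dy ∧ dz ∧ dw

For a 2-form omega = sum_{i<j} g_{ij} dx_i ∧ dx_j, the exterior derivative is
  d(omega) = sum_{i<j} d(g_{ij}) ∧ dx_i ∧ dx_j = sum_{i<j, k} (∂g_{ij}/∂x_k) dx_k ∧ dx_i ∧ dx_j.
Expand each term, using dx_k ∧ dx_i ∧ dx_j = sgn(permutation) dx_{(a)} ∧ dx_{(b)} ∧ dx_{(c)} with (a < b < c) sorted:
  d(2*w*y) includes (∂/∂y)(2*w*y) dy = (2*w) dy, which multiplied by dx ∧ dz gives (-2*w) dx ∧ dy ∧ dz
  d(2*w*y) includes (∂/∂w)(2*w*y) dw = (2*y) dw, which multiplied by dx ∧ dz gives (2*y) dx ∧ dz ∧ dw
  d(3*y^2) includes (∂/∂y)(3*y^2) dy = (6*y) dy, which multiplied by dx ∧ dw gives (-6*y) dx ∧ dy ∧ dw
  d(y*(3*w - 2*z)) includes (∂/∂w)(y*(3*w - 2*z)) dw = (3*y) dw, which multiplied by dy ∧ dz gives (3*y) dy ∧ dz ∧ dw
  d(-2*w^2 + x*z) includes (∂/∂x)(-2*w^2 + x*z) dx = (z) dx, which multiplied by dy ∧ dw gives (z) dx ∧ dy ∧ dw
  d(-2*w^2 + x*z) includes (∂/∂z)(-2*w^2 + x*z) dz = (x) dz, which multiplied by dy ∧ dw gives (-x) dy ∧ dz ∧ dw
Collecting like 3-forms: d(omega) = (-2*w) dx ∧ dy ∧ dz + (2*y) dx ∧ dz ∧ dw + (-6*y + z) dx ∧ dy ∧ dw + (-x + 3*y) dy ∧ dz ∧ dw.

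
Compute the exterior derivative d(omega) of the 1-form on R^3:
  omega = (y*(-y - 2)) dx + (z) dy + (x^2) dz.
d(omega) = (2*y + 2) dx ∧ dy + (2*x) dx ∧ dz + (-1) dy ∧ dz

For a 1-form omega = sum_i f_i dx_i, the exterior derivative is
  d(omega) = sum_{i < j} (∂f_j/∂x_i - ∂f_i/∂x_j) dx_i ∧ dx_j.
  coefficient of dx ∧ dy: ∂f_2/∂x - ∂f_1/∂y = ∂(z)/∂x - ∂(y*(-y - 2))/∂y = 2*y + 2
  coefficient of dx ∧ dz: ∂f_3/∂x - ∂f_1/∂z = ∂(x^2)/∂x - ∂(y*(-y - 2))/∂z = 2*x
  coefficient of dy ∧ dz: ∂f_3/∂y - ∂f_2/∂z = ∂(x^2)/∂y - ∂(z)/∂z = -1
Assembling: d(omega) = (2*y + 2) dx ∧ dy + (2*x) dx ∧ dz + (-1) dy ∧ dz.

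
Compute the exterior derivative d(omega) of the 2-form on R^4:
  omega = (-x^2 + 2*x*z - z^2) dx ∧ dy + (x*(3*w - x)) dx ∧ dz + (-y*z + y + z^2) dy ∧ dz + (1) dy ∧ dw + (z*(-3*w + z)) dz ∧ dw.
d(omega) = (2*x - 2*z) dx ∧ dy ∧ dz + (3*x) dx ∧ dz ∧ dw

For a 2-form omega = sum_{i<j} g_{ij} dx_i ∧ dx_j, the exterior derivative is
  d(omega) = sum_{i<j} d(g_{ij}) ∧ dx_i ∧ dx_j = sum_{i<j, k} (∂g_{ij}/∂x_k) dx_k ∧ dx_i ∧ dx_j.
Expand each term, using dx_k ∧ dx_i ∧ dx_j = sgn(permutation) dx_{(a)} ∧ dx_{(b)} ∧ dx_{(c)} with (a < b < c) sorted:
  d(-x^2 + 2*x*z - z^2) includes (∂/∂z)(-x^2 + 2*x*z - z^2) dz = (2*x - 2*z) dz, which multiplied by dx ∧ dy gives (2*x - 2*z) dx ∧ dy ∧ dz
  d(x*(3*w - x)) includes (∂/∂w)(x*(3*w - x)) dw = (3*x) dw, which multiplied by dx ∧ dz gives (3*x) dx ∧ dz ∧ dw
Collecting like 3-forms: d(omega) = (2*x - 2*z) dx ∧ dy ∧ dz + (3*x) dx ∧ dz ∧ dw.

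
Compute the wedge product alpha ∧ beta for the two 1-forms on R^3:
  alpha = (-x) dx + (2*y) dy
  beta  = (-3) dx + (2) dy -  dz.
alpha ∧ beta = (-2*x + 6*y) dx ∧ dy + (x) dx ∧ dz + (-2*y) dy ∧ dz

Distribute the wedge, using dx_i ∧ dx_j = -dx_j ∧ dx_i and dx_i ∧ dx_i = 0. For each pair (i, j) with i < j, the coefficient of dx_i ∧ dx_j in alpha ∧ beta is (alpha_i * beta_j - alpha_j * beta_i). Collecting: alpha ∧ beta = (-2*x + 6*y) dx ∧ dy + (x) dx ∧ dz + (-2*y) dy ∧ dz.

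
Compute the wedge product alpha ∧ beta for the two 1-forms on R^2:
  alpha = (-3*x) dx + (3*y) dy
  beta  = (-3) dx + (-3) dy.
alpha ∧ beta = (9*x + 9*y) dx ∧ dy

Distribute the wedge, using dx_i ∧ dx_j = -dx_j ∧ dx_i and dx_i ∧ dx_i = 0. For each pair (i, j) with i < j, the coefficient of dx_i ∧ dx_j in alpha ∧ beta is (alpha_i * beta_j - alpha_j * beta_i). Collecting: alpha ∧ beta = (9*x + 9*y) dx ∧ dy.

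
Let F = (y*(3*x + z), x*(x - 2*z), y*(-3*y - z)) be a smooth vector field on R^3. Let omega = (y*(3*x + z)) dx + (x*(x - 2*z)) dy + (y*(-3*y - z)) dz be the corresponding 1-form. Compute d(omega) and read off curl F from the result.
d(omega) = (2*x - 6*y - z) dy ∧ dz + (y) dz ∧ dx + (-x - 3*z) dx ∧ dy; curl F = (2*x - 6*y - z, y, -x - 3*z)

d omega = sum_{i<j} (∂f_j/∂x_i - ∂f_i/∂x_j) dx_i ∧ dx_j. Under the identification (dy ∧ dz, dz ∧ dx, dx ∧ dy) ↔ (e_x, e_y, e_z), the coefficients are exactly the components of curl F. Compute:
  ∂R/∂y - ∂Q/∂z = (-6*y - z) - (-2*x) = 2*x - 6*y - z
  ∂P/∂z - ∂R/∂x = (y) - (0) = y
  ∂Q/∂x - ∂P/∂y = (2*x - 2*z) - (3*x + z) = -x - 3*z.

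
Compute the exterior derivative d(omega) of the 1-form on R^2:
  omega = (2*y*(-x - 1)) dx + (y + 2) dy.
d(omega) = (2*x + 2) dx ∧ dy

For a 1-form omega = sum_i f_i dx_i, the exterior derivative is
  d(omega) = sum_{i < j} (∂f_j/∂x_i - ∂f_i/∂x_j) dx_i ∧ dx_j.
  coefficient of dx ∧ dy: ∂f_2/∂x - ∂f_1/∂y = ∂(y + 2)/∂x - ∂(2*y*(-x - 1))/∂y = 2*x + 2
Assembling: d(omega) = (2*x + 2) dx ∧ dy.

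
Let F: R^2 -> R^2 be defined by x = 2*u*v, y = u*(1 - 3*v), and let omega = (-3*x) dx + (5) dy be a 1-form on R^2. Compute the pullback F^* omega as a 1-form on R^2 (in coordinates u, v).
F^* omega = (-12*u*v^2 - 15*v + 5) du + (3*u*(-4*u*v - 5)) dv

Using F^*(f dg) = (f ∘ F) d(g ∘ F), substitute each coordinate x_i by F_i(u, v) in f_i, and replace dx_i by d F_i = (∂F_i/∂u) du + (∂F_i/∂v) dv.
  For the x component: f_1(F) = -6*u*v; d F_1 = (2*v) du + (2*u) dv
  For the y component: f_2(F) = 5; d F_2 = (1 - 3*v) du + (-3*u) dv
Combining and collecting du, dv coefficients:
  coeff of du: -12*u*v^2 - 15*v + 5
  coeff of dv: 3*u*(-4*u*v - 5)
F^* omega = (-12*u*v^2 - 15*v + 5) du + (3*u*(-4*u*v - 5)) dv.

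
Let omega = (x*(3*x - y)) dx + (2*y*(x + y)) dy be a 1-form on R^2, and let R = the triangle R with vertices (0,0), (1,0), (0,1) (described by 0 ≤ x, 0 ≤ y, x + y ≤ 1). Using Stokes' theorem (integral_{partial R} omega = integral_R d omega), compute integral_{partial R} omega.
integral_(partial R) omega = 1/2

Stokes: integral_partial_R omega = integral_R d omega with d omega = (∂Q/∂x - ∂P/∂y) dx ∧ dy.
  ∂Q/∂x = 2*y
  ∂P/∂y = -x
  integrand = ∂Q/∂x - ∂P/∂y = x + 2*y.
Integrating over R: integral_0^1 integral_0^{1-x} (x + 2*y) dy dx = 1/2.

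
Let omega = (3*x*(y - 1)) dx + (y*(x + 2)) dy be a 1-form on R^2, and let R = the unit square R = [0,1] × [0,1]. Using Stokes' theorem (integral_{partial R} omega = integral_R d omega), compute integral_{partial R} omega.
integral_(partial R) omega = -1

Stokes: integral_partial_R omega = integral_R d omega with d omega = (∂Q/∂x - ∂P/∂y) dx ∧ dy.
  ∂Q/∂x = y
  ∂P/∂y = 3*x
  integrand = ∂Q/∂x - ∂P/∂y = -3*x + y.
Integrating over R: integral_0^1 integral_0^1 (-3*x + y) dx dy = -1.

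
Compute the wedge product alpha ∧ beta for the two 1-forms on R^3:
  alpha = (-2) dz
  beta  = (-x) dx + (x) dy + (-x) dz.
alpha ∧ beta = (-2*x) dx ∧ dz + (2*x) dy ∧ dz

Distribute the wedge, using dx_i ∧ dx_j = -dx_j ∧ dx_i and dx_i ∧ dx_i = 0. For each pair (i, j) with i < j, the coefficient of dx_i ∧ dx_j in alpha ∧ beta is (alpha_i * beta_j - alpha_j * beta_i). Collecting: alpha ∧ beta = (-2*x) dx ∧ dz + (2*x) dy ∧ dz.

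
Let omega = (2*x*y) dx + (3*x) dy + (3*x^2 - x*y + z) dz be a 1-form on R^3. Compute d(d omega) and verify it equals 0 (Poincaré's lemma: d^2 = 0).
d(d omega) = 0

Step 1: d omega = sum_{i<j} (∂f_j/∂x_i - ∂f_i/∂x_j) dx_i ∧ dx_j:
  coeff of dx ∧ dy: 3 - 2*x
  coeff of dx ∧ dz: 6*x - y
  coeff of dy ∧ dz: -x
Step 2: Apply d again to each 2-form coefficient. The only possible 3-form in R^3 is dx ∧ dy ∧ dz, with coefficient
  ∂(coeff of dy∧dz)/∂x - ∂(coeff of dx∧dz)/∂y + ∂(coeff of dx∧dy)/∂z
  = ∂/∂x (-x) - ∂/∂y (6*x - y) + ∂/∂z (3 - 2*x).
Each of these terms simplifies to sums of mixed partials that cancel in pairs. The result is 0 (by equality of mixed partials for smooth functions — Schwarz / Clairaut).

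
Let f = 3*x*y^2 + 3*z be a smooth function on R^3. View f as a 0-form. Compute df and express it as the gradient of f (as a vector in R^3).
df = (3*y^2) dx + (6*x*y) dy + (3) dz; grad f = (3*y^2, 6*x*y, 3)

For a 0-form f, d f = (∂f/∂x) dx + (∂f/∂y) dy + (∂f/∂z) dz. The components of the vector representation are exactly the entries of grad f in Cartesian coordinates:
  ∂f/∂x = 3*y^2
  ∂f/∂y = 6*x*y
  ∂f/∂z = 3.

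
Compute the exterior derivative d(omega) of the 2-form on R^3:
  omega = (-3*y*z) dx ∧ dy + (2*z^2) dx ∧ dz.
d(omega) = (-3*y) dx ∧ dy ∧ dz

For a 2-form omega = sum_{i<j} g_{ij} dx_i ∧ dx_j, the exterior derivative is
  d(omega) = sum_{i<j} d(g_{ij}) ∧ dx_i ∧ dx_j = sum_{i<j, k} (∂g_{ij}/∂x_k) dx_k ∧ dx_i ∧ dx_j.
Expand each term, using dx_k ∧ dx_i ∧ dx_j = sgn(permutation) dx_{(a)} ∧ dx_{(b)} ∧ dx_{(c)} with (a < b < c) sorted:
  d(-3*y*z) includes (∂/∂z)(-3*y*z) dz = (-3*y) dz, which multiplied by dx ∧ dy gives (-3*y) dx ∧ dy ∧ dz
Collecting like 3-forms: d(omega) = (-3*y) dx ∧ dy ∧ dz.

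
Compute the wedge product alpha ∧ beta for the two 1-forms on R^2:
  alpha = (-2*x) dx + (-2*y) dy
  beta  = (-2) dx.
alpha ∧ beta = (-4*y) dx ∧ dy

Distribute the wedge, using dx_i ∧ dx_j = -dx_j ∧ dx_i and dx_i ∧ dx_i = 0. For each pair (i, j) with i < j, the coefficient of dx_i ∧ dx_j in alpha ∧ beta is (alpha_i * beta_j - alpha_j * beta_i). Collecting: alpha ∧ beta = (-4*y) dx ∧ dy.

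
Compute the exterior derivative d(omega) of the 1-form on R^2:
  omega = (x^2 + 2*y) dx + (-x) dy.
d(omega) = (-3) dx ∧ dy

For a 1-form omega = sum_i f_i dx_i, the exterior derivative is
  d(omega) = sum_{i < j} (∂f_j/∂x_i - ∂f_i/∂x_j) dx_i ∧ dx_j.
  coefficient of dx ∧ dy: ∂f_2/∂x - ∂f_1/∂y = ∂(-x)/∂x - ∂(x^2 + 2*y)/∂y = -3
Assembling: d(omega) = (-3) dx ∧ dy.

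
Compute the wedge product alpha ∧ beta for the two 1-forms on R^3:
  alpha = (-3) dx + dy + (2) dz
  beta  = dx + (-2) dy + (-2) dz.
alpha ∧ beta = (5) dx ∧ dy + (4) dx ∧ dz + (2) dy ∧ dz

Distribute the wedge, using dx_i ∧ dx_j = -dx_j ∧ dx_i and dx_i ∧ dx_i = 0. For each pair (i, j) with i < j, the coefficient of dx_i ∧ dx_j in alpha ∧ beta is (alpha_i * beta_j - alpha_j * beta_i). Collecting: alpha ∧ beta = (5) dx ∧ dy + (4) dx ∧ dz + (2) dy ∧ dz.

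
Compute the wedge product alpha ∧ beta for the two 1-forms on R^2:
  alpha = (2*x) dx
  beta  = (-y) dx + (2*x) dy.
alpha ∧ beta = (4*x^2) dx ∧ dy

Distribute the wedge, using dx_i ∧ dx_j = -dx_j ∧ dx_i and dx_i ∧ dx_i = 0. For each pair (i, j) with i < j, the coefficient of dx_i ∧ dx_j in alpha ∧ beta is (alpha_i * beta_j - alpha_j * beta_i). Collecting: alpha ∧ beta = (4*x^2) dx ∧ dy.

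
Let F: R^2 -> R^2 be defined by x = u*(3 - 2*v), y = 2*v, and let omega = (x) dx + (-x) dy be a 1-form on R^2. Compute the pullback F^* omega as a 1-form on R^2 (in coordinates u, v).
F^* omega = (u*(4*v^2 - 12*v + 9)) du + (2*u*(2*u*v - 3*u + 2*v - 3)) dv

Using F^*(f dg) = (f ∘ F) d(g ∘ F), substitute each coordinate x_i by F_i(u, v) in f_i, and replace dx_i by d F_i = (∂F_i/∂u) du + (∂F_i/∂v) dv.
  For the x component: f_1(F) = u*(3 - 2*v); d F_1 = (3 - 2*v) du + (-2*u) dv
  For the y component: f_2(F) = u*(2*v - 3); d F_2 = (0) du + (2) dv
Combining and collecting du, dv coefficients:
  coeff of du: u*(4*v^2 - 12*v + 9)
  coeff of dv: 2*u*(2*u*v - 3*u + 2*v - 3)
F^* omega = (u*(4*v^2 - 12*v + 9)) du + (2*u*(2*u*v - 3*u + 2*v - 3)) dv.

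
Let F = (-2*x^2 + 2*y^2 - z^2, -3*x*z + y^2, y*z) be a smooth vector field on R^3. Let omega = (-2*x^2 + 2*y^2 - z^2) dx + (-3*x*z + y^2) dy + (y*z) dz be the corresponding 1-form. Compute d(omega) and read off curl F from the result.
d(omega) = (3*x + z) dy ∧ dz + (-2*z) dz ∧ dx + (-4*y - 3*z) dx ∧ dy; curl F = (3*x + z, -2*z, -4*y - 3*z)

d omega = sum_{i<j} (∂f_j/∂x_i - ∂f_i/∂x_j) dx_i ∧ dx_j. Under the identification (dy ∧ dz, dz ∧ dx, dx ∧ dy) ↔ (e_x, e_y, e_z), the coefficients are exactly the components of curl F. Compute:
  ∂R/∂y - ∂Q/∂z = (z) - (-3*x) = 3*x + z
  ∂P/∂z - ∂R/∂x = (-2*z) - (0) = -2*z
  ∂Q/∂x - ∂P/∂y = (-3*z) - (4*y) = -4*y - 3*z.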